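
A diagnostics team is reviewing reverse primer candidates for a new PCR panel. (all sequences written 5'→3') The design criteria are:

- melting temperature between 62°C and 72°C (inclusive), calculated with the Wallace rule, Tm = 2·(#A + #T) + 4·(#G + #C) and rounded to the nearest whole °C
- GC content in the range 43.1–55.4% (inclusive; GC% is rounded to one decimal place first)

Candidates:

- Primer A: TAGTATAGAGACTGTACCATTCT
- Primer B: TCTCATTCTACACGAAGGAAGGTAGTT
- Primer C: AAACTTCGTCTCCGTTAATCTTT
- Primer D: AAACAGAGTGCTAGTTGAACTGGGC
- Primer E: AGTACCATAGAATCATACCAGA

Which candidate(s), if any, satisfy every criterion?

Primer A (23 nt, A=7 T=8 G=4 C=4): Tm = 2·15 + 4·8 = 62°C ✓; GC 8/23 = 34.8%, outside 43.1–55.4% ✗ — fails.
Primer B (27 nt, A=8 T=8 G=6 C=5): Tm = 2·16 + 4·11 = 76°C, outside 62–72°C ✗; GC 11/27 = 40.7%, outside 43.1–55.4% ✗ — fails.
Primer C (23 nt, A=5 T=10 G=2 C=6): Tm = 2·15 + 4·8 = 62°C ✓; GC 8/23 = 34.8%, outside 43.1–55.4% ✗ — fails.
Primer D (25 nt, A=8 T=5 G=8 C=4): Tm = 2·13 + 4·12 = 74°C, outside 62–72°C ✗; GC 12/25 = 48.0% ✓ — fails.
Primer E (22 nt, A=10 T=4 G=3 C=5): Tm = 2·14 + 4·8 = 60°C, outside 62–72°C ✗; GC 8/22 = 36.4%, outside 43.1–55.4% ✗ — fails.

None of the candidates satisfy all criteria.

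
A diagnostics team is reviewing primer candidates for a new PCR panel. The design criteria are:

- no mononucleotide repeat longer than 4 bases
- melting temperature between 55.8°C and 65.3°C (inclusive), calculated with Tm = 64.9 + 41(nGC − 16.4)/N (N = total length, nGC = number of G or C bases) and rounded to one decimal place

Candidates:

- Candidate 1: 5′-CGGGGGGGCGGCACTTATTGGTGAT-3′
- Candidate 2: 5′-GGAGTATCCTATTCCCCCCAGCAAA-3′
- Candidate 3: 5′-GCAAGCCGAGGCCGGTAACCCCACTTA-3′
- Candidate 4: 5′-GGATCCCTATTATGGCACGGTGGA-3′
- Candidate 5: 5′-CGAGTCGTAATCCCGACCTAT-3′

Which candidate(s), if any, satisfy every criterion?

Candidate 1 (25 nt, A=3 T=6 G=12 C=4): longest run = 7, exceeds 4 ✗; Tm = 64.9 + 41·(16 − 16.4)/25 = 64.2°C ✓ — fails.
Candidate 2 (25 nt, A=7 T=5 G=4 C=9): longest run = 6, exceeds 4 ✗; Tm = 64.9 + 41·(13 − 16.4)/25 = 59.3°C ✓ — fails.
Candidate 3 (27 nt, A=7 T=3 G=7 C=10): longest run = 4 ✓; Tm = 64.9 + 41·(17 − 16.4)/27 = 65.8°C, outside 55.8–65.3°C ✗ — fails.
Candidate 4 (24 nt, A=5 T=6 G=8 C=5): longest run = 3 ✓; Tm = 64.9 + 41·(13 − 16.4)/24 = 59.1°C ✓ — passes.
Candidate 5 (21 nt, A=5 T=5 G=4 C=7): longest run = 3 ✓; Tm = 64.9 + 41·(11 − 16.4)/21 = 54.4°C, outside 55.8–65.3°C ✗ — fails.

Candidate 4 only.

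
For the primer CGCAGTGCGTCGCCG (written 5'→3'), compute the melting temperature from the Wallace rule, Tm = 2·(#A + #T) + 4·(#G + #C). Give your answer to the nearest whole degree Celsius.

54°C

Base counts: A=1, T=2, G=6, C=6 (length 15).
Tm = 2·(1+2) + 4·(6+6) = 2·3 + 4·12 = 6 + 48 = 54°C.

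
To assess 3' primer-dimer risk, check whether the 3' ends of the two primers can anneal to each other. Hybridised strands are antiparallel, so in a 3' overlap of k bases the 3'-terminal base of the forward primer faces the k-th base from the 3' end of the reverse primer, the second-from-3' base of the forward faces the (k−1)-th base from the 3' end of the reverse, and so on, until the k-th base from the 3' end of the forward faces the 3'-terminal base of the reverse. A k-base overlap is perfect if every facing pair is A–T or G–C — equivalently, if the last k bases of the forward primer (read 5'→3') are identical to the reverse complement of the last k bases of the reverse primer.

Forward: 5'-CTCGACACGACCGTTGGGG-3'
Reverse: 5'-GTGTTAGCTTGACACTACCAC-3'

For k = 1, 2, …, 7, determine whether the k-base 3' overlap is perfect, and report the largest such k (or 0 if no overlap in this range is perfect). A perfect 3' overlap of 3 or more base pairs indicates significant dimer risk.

Last 7 bases (5'→3') — forward …GTTGGGG, reverse …CTACCAC.
Reverse complement of the reverse primer's last 7 bases: GTGGTAG; its first k bases are the reverse complement of the reverse primer's last k bases, so a perfect k-base overlap needs the forward primer's last k bases to equal them.
Comparing (forward last k vs required): k=1: G vs G ✓; k=2: GG vs GT ✗; k=3: GGG vs GTG ✗; k=4: GGGG vs GTGG ✗; k=5: TGGGG vs GTGGT ✗; k=6: TTGGGG vs GTGGTA ✗; k=7: GTTGGGG vs GTGGTAG ✗.
Only k = 1 is perfect, so the longest perfect 3' overlap is 1.

Longest perfect overlap: 1 complementary base pair; below the dimer-risk threshold (threshold 3).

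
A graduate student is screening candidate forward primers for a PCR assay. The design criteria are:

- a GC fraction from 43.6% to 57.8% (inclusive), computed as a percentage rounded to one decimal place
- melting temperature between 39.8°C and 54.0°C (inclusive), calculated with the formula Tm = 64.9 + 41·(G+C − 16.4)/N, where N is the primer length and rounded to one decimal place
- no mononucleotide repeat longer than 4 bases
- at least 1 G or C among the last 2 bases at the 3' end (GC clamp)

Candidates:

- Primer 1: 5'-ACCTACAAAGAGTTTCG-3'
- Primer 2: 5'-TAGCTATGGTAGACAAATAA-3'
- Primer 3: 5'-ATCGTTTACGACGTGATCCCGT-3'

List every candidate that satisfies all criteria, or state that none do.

None of the candidates satisfy all criteria.

Primer 1 (17 nt, A=6 T=4 G=3 C=4): GC 7/17 = 41.2%, outside 43.6–57.8% ✗; Tm = 64.9 + 41·(7 − 16.4)/17 = 42.2°C ✓; longest run = 3 ✓; 3' end CG has 2 G/C ✓ — fails.
Primer 2 (20 nt, A=9 T=5 G=4 C=2): GC 6/20 = 30.0%, outside 43.6–57.8% ✗; Tm = 64.9 + 41·(6 − 16.4)/20 = 43.6°C ✓; longest run = 3 ✓; 3' end AA has 0 G/C, need ≥1 ✗ — fails.
Primer 3 (22 nt, A=4 T=7 G=5 C=6): GC 11/22 = 50.0% ✓; Tm = 64.9 + 41·(11 − 16.4)/22 = 54.8°C, outside 39.8–54.0°C ✗; longest run = 3 ✓; 3' end GT has 1 G/C ✓ — fails.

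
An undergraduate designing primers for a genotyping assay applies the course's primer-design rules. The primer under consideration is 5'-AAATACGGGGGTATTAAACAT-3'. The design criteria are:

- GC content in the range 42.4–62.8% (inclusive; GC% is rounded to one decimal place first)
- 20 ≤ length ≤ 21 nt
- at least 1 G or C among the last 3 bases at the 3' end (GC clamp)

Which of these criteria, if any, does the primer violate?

Fails: GC content.

Base counts: A=9, T=5, G=5, C=2 (length 21).
GC content: GC 7/21 = 33.3%, outside 42.4–62.8% ✗
length: length 21 ✓
GC clamp: 3' end CAT has 1 G/C ✓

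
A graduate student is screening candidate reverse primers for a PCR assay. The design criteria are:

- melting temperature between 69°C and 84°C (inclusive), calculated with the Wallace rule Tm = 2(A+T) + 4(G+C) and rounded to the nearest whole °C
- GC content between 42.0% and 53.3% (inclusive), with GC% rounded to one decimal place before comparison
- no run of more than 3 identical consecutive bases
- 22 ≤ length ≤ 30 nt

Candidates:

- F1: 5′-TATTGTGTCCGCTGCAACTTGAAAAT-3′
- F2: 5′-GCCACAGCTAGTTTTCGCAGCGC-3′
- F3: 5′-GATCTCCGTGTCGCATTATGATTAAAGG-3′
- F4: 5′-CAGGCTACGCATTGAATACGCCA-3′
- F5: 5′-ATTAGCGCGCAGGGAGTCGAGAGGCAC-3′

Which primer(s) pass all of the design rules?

F3 and F4.

F1 (26 nt, A=7 T=9 G=5 C=5): Tm = 2·16 + 4·10 = 72°C ✓; GC 10/26 = 38.5%, outside 42.0–53.3% ✗; longest run = 4, exceeds 3 ✗; length 26 ✓ — fails.
F2 (23 nt, A=4 T=5 G=6 C=8): Tm = 2·9 + 4·14 = 74°C ✓; GC 14/23 = 60.9%, outside 42.0–53.3% ✗; longest run = 4, exceeds 3 ✗; length 23 ✓ — fails.
F3 (28 nt, A=7 T=9 G=7 C=5): Tm = 2·16 + 4·12 = 80°C ✓; GC 12/28 = 42.9% ✓; longest run = 3 ✓; length 28 ✓ — passes.
F4 (23 nt, A=7 T=4 G=5 C=7): Tm = 2·11 + 4·12 = 70°C ✓; GC 12/23 = 52.2% ✓; longest run = 2 ✓; length 23 ✓ — passes.
F5 (27 nt, A=7 T=3 G=11 C=6): Tm = 2·10 + 4·17 = 88°C, outside 69–84°C ✗; GC 17/27 = 63.0%, outside 42.0–53.3% ✗; longest run = 3 ✓; length 27 ✓ — fails.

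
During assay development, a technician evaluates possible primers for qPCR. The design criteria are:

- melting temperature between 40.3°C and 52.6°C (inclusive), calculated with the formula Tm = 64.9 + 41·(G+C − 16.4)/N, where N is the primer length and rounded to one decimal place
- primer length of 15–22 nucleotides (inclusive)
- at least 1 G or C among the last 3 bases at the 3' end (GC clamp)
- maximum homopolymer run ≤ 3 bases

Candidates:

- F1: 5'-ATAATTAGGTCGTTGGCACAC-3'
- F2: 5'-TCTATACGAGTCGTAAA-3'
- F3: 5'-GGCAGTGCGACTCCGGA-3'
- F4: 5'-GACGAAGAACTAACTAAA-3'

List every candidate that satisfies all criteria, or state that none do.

F1 (21 nt, A=6 T=6 G=5 C=4): Tm = 64.9 + 41·(9 − 16.4)/21 = 50.5°C ✓; length 21 ✓; 3' end CAC has 2 G/C ✓; longest run = 2 ✓ — passes.
F2 (17 nt, A=6 T=5 G=3 C=3): Tm = 64.9 + 41·(6 − 16.4)/17 = 39.8°C, outside 40.3–52.6°C ✗; length 17 ✓; 3' end AAA has 0 G/C, need ≥1 ✗; longest run = 3 ✓ — fails.
F3 (17 nt, A=3 T=2 G=7 C=5): Tm = 64.9 + 41·(12 − 16.4)/17 = 54.3°C, outside 40.3–52.6°C ✗; length 17 ✓; 3' end GGA has 2 G/C ✓; longest run = 2 ✓ — fails.
F4 (18 nt, A=10 T=2 G=3 C=3): Tm = 64.9 + 41·(6 − 16.4)/18 = 41.2°C ✓; length 18 ✓; 3' end AAA has 0 G/C, need ≥1 ✗; longest run = 3 ✓ — fails.

F1 only.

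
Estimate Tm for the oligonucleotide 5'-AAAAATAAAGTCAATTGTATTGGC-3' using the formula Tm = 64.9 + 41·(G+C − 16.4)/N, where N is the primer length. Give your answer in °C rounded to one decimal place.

47.1°C

Base counts: A=11, T=7, G=4, C=2; G+C = 6, N = 24.
Tm = 64.9 + 41·(6 − 16.4)/24 = 64.9 + -426.40/24 = 47.1°C.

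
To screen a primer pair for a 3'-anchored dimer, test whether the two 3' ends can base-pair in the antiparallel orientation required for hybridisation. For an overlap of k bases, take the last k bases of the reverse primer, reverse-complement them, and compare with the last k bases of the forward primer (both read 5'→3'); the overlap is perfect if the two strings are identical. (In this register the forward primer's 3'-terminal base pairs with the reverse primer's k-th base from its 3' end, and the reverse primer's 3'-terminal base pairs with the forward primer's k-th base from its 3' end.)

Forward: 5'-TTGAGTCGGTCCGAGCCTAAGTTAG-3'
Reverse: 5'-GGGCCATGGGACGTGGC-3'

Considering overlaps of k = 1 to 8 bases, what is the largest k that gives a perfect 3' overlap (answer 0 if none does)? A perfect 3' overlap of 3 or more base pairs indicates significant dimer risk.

Longest perfect overlap: 1 complementary base pair; below the dimer-risk threshold (threshold 3).

Last 8 bases (5'→3') — forward …TAAGTTAG, reverse …GACGTGGC.
Reverse complement of the reverse primer's last 8 bases: GCCACGTC; its first k bases are the reverse complement of the reverse primer's last k bases, so a perfect k-base overlap needs the forward primer's last k bases to equal them.
Comparing (forward last k vs required): k=1: G vs G ✓; k=2: AG vs GC ✗; k=3: TAG vs GCC ✗; k=4: TTAG vs GCCA ✗; k=5: GTTAG vs GCCAC ✗; k=6: AGTTAG vs GCCACG ✗; k=7: AAGTTAG vs GCCACGT ✗; k=8: TAAGTTAG vs GCCACGTC ✗.
Only k = 1 is perfect, so the longest perfect 3' overlap is 1.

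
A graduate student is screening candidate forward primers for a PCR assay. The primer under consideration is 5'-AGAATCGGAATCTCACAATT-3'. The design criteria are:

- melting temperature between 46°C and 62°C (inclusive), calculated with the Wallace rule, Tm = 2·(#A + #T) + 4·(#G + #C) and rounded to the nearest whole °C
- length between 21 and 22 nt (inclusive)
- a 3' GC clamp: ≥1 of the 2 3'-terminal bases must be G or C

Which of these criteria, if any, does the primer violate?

Base counts: A=8, T=5, G=3, C=4 (length 20).
Tm: Tm = 2·13 + 4·7 = 54°C ✓
length: length 20, outside 21–22 ✗
GC clamp: 3' end TT has 0 G/C, need ≥1 ✗

Fails: length, GC clamp.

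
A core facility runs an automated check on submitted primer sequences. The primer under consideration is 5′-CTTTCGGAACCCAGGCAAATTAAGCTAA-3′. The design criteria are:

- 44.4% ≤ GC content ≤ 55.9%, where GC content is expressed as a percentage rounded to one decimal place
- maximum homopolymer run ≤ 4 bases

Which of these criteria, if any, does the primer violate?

Base counts: A=10, T=6, G=5, C=7 (length 28).
GC content: GC 12/28 = 42.9%, outside 44.4–55.9% ✗
homopolymer run: longest run = 3 ✓

Fails: GC content.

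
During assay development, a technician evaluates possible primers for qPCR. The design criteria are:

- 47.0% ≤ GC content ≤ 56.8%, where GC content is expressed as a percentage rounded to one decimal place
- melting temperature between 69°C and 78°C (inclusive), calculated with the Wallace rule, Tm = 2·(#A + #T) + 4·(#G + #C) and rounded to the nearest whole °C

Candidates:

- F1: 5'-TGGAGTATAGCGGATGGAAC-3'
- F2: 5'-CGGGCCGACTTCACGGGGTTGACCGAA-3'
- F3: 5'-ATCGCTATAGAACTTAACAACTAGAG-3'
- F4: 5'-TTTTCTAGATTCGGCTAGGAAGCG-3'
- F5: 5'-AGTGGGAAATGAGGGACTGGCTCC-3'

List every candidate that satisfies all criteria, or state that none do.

F1 (20 nt, A=6 T=4 G=8 C=2): GC 10/20 = 50.0% ✓; Tm = 2·10 + 4·10 = 60°C, outside 69–78°C ✗ — fails.
F2 (27 nt, A=5 T=4 G=10 C=8): GC 18/27 = 66.7%, outside 47.0–56.8% ✗; Tm = 2·9 + 4·18 = 90°C, outside 69–78°C ✗ — fails.
F3 (26 nt, A=11 T=6 G=4 C=5): GC 9/26 = 34.6%, outside 47.0–56.8% ✗; Tm = 2·17 + 4·9 = 70°C ✓ — fails.
F4 (24 nt, A=5 T=8 G=7 C=4): GC 11/24 = 45.8%, outside 47.0–56.8% ✗; Tm = 2·13 + 4·11 = 70°C ✓ — fails.
F5 (24 nt, A=6 T=4 G=10 C=4): GC 14/24 = 58.3%, outside 47.0–56.8% ✗; Tm = 2·10 + 4·14 = 76°C ✓ — fails.

None of the candidates satisfy all criteria.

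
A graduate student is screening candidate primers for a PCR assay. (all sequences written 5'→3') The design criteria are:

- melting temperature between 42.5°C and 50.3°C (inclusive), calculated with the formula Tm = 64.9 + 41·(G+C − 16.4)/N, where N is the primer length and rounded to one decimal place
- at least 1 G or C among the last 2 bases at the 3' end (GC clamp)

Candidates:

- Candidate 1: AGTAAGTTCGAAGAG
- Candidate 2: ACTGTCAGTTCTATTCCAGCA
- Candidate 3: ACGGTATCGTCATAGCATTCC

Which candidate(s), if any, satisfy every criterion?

Candidate 1 (15 nt, A=6 T=3 G=5 C=1): Tm = 64.9 + 41·(6 − 16.4)/15 = 36.5°C, outside 42.5–50.3°C ✗; 3' end AG has 1 G/C ✓ — fails.
Candidate 2 (21 nt, A=5 T=7 G=3 C=6): Tm = 64.9 + 41·(9 − 16.4)/21 = 50.5°C, outside 42.5–50.3°C ✗; 3' end CA has 1 G/C ✓ — fails.
Candidate 3 (21 nt, A=5 T=6 G=4 C=6): Tm = 64.9 + 41·(10 − 16.4)/21 = 52.4°C, outside 42.5–50.3°C ✗; 3' end CC has 2 G/C ✓ — fails.

None of the candidates satisfy all criteria.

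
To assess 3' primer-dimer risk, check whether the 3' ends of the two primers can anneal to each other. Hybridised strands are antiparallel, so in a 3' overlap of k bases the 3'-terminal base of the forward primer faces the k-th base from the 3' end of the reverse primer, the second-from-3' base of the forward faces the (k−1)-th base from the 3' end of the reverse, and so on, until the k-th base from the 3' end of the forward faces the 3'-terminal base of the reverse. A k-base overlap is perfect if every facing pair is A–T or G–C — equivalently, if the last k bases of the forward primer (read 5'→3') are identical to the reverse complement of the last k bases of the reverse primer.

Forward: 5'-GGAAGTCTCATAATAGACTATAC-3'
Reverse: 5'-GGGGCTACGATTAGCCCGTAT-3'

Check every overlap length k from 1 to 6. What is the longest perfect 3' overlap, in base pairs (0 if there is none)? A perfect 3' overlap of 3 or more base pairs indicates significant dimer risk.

Last 6 bases (5'→3') — forward …CTATAC, reverse …CCGTAT.
Reverse complement of the reverse primer's last 6 bases: ATACGG; its first k bases are the reverse complement of the reverse primer's last k bases, so a perfect k-base overlap needs the forward primer's last k bases to equal them.
Comparing (forward last k vs required): k=1: C vs A ✗; k=2: AC vs AT ✗; k=3: TAC vs ATA ✗; k=4: ATAC vs ATAC ✓; k=5: TATAC vs ATACG ✗; k=6: CTATAC vs ATACGG ✗.
Only k = 4 is perfect, so the longest perfect 3' overlap is 4.

Longest perfect overlap: 4 complementary base pairs; significant dimer risk (threshold 3).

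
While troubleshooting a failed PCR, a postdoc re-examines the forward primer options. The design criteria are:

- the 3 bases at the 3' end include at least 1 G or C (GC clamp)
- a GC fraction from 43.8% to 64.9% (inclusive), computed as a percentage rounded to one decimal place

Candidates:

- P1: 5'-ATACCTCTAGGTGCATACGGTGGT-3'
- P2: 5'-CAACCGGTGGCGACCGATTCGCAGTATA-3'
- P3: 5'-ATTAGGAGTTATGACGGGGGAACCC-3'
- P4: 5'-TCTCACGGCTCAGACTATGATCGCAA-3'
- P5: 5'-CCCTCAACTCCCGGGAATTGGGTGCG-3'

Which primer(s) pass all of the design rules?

P1, P3 and P4.

P1 (24 nt, A=5 T=7 G=7 C=5): 3' end GGT has 2 G/C ✓; GC 12/24 = 50.0% ✓ — passes.
P2 (28 nt, A=7 T=5 G=8 C=8): 3' end ATA has 0 G/C, need ≥1 ✗; GC 16/28 = 57.1% ✓ — fails.
P3 (25 nt, A=7 T=5 G=9 C=4): 3' end CCC has 3 G/C ✓; GC 13/25 = 52.0% ✓ — passes.
P4 (26 nt, A=7 T=6 G=5 C=8): 3' end CAA has 1 G/C ✓; GC 13/26 = 50.0% ✓ — passes.
P5 (26 nt, A=4 T=5 G=8 C=9): 3' end GCG has 3 G/C ✓; GC 17/26 = 65.4%, outside 43.8–64.9% ✗ — fails.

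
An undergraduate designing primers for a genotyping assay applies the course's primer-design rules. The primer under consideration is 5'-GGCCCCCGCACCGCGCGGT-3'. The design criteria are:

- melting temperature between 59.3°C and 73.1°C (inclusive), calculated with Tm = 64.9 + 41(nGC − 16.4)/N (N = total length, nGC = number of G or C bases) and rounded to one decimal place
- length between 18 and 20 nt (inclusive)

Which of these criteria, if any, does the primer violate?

Meets all criteria.

Base counts: A=1, T=1, G=7, C=10 (length 19).
Tm: Tm = 64.9 + 41·(17 − 16.4)/19 = 66.2°C ✓
length: length 19 ✓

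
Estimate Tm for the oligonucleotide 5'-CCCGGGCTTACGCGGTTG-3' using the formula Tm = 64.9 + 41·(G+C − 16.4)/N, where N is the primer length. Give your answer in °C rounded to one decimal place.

57.2°C

Base counts: A=1, T=4, G=7, C=6; G+C = 13, N = 18.
Tm = 64.9 + 41·(13 − 16.4)/18 = 64.9 + -139.40/18 = 57.2°C.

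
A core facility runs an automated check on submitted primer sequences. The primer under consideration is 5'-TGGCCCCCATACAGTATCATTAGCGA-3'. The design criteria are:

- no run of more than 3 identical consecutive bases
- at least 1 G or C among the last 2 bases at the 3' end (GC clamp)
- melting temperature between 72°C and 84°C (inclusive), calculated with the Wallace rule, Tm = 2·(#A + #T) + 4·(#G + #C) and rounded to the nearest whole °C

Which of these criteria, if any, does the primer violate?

Base counts: A=7, T=6, G=5, C=8 (length 26).
homopolymer run: longest run = 5, exceeds 3 ✗
GC clamp: 3' end GA has 1 G/C ✓
Tm: Tm = 2·13 + 4·13 = 78°C ✓

Fails: homopolymer run.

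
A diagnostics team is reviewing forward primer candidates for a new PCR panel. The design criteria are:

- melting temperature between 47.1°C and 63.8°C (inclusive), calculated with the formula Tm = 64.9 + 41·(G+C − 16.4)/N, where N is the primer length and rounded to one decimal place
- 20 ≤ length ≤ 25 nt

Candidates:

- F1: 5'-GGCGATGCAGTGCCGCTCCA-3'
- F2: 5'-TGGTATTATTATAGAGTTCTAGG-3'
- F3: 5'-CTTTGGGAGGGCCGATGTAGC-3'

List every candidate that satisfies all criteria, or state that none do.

F1 (20 nt, A=3 T=3 G=7 C=7): Tm = 64.9 + 41·(14 − 16.4)/20 = 60.0°C ✓; length 20 ✓ — passes.
F2 (23 nt, A=6 T=10 G=6 C=1): Tm = 64.9 + 41·(7 − 16.4)/23 = 48.1°C ✓; length 23 ✓ — passes.
F3 (21 nt, A=3 T=5 G=9 C=4): Tm = 64.9 + 41·(13 − 16.4)/21 = 58.3°C ✓; length 21 ✓ — passes.

F1, F2 and F3.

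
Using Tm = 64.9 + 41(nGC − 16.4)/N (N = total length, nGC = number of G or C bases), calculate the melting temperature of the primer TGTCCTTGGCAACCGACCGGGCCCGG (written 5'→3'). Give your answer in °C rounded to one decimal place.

69.0°C

Base counts: A=3, T=4, G=9, C=10; G+C = 19, N = 26.
Tm = 64.9 + 41·(19 − 16.4)/26 = 64.9 + 106.60/26 = 69.0°C.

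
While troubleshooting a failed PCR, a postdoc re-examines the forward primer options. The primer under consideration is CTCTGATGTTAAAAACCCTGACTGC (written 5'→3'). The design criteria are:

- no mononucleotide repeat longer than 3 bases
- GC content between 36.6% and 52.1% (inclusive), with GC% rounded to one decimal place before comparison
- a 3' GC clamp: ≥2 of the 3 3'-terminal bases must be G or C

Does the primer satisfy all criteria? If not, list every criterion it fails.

Base counts: A=7, T=7, G=4, C=7 (length 25).
homopolymer run: longest run = 5, exceeds 3 ✗
GC content: GC 11/25 = 44.0% ✓
GC clamp: 3' end TGC has 2 G/C ✓

Fails: homopolymer run.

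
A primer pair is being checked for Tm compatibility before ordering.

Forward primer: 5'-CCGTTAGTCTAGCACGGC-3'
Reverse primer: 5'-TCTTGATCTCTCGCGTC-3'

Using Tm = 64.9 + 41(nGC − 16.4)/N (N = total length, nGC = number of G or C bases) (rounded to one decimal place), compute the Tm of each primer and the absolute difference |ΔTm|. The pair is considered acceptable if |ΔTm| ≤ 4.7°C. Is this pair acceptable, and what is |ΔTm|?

|ΔTm| = 5.5°C; the pair is not acceptable.

Forward: G+C = 11, N = 18 → Tm = 64.9 + 41·(11 − 16.4)/18 = 52.6°C.
Reverse: G+C = 9, N = 17 → Tm = 64.9 + 41·(9 − 16.4)/17 = 47.1°C.
|ΔTm| = |52.6 − 47.1| = 5.5°C, > 4.7°C.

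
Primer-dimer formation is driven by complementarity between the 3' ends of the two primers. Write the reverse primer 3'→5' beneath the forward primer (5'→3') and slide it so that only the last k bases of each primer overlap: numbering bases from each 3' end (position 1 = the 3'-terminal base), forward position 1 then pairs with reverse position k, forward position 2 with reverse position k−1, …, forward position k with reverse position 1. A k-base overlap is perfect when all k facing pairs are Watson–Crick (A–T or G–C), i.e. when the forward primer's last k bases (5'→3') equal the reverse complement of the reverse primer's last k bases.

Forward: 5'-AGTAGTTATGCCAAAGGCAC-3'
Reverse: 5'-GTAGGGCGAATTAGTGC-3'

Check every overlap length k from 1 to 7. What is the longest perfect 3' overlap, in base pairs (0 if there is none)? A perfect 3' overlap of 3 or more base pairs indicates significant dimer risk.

Last 7 bases (5'→3') — forward …AAGGCAC, reverse …TTAGTGC.
Reverse complement of the reverse primer's last 7 bases: GCACTAA; its first k bases are the reverse complement of the reverse primer's last k bases, so a perfect k-base overlap needs the forward primer's last k bases to equal them.
Comparing (forward last k vs required): k=1: C vs G ✗; k=2: AC vs GC ✗; k=3: CAC vs GCA ✗; k=4: GCAC vs GCAC ✓; k=5: GGCAC vs GCACT ✗; k=6: AGGCAC vs GCACTA ✗; k=7: AAGGCAC vs GCACTAA ✗.
Only k = 4 is perfect, so the longest perfect 3' overlap is 4.

Longest perfect overlap: 4 complementary base pairs; significant dimer risk (threshold 3).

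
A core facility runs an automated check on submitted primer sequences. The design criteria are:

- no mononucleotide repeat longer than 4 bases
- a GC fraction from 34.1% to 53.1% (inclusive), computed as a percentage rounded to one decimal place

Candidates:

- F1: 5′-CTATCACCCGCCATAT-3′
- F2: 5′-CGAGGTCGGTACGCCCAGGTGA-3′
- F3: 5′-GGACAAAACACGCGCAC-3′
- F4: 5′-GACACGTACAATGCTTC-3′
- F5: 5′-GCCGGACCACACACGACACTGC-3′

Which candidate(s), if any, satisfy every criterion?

F1 (16 nt, A=4 T=4 G=1 C=7): longest run = 3 ✓; GC 8/16 = 50.0% ✓ — passes.
F2 (22 nt, A=4 T=3 G=9 C=6): longest run = 3 ✓; GC 15/22 = 68.2%, outside 34.1–53.1% ✗ — fails.
F3 (17 nt, A=7 T=0 G=4 C=6): longest run = 4 ✓; GC 10/17 = 58.8%, outside 34.1–53.1% ✗ — fails.
F4 (17 nt, A=5 T=4 G=3 C=5): longest run = 2 ✓; GC 8/17 = 47.1% ✓ — passes.
F5 (22 nt, A=6 T=1 G=5 C=10): longest run = 2 ✓; GC 15/22 = 68.2%, outside 34.1–53.1% ✗ — fails.

F1 and F4.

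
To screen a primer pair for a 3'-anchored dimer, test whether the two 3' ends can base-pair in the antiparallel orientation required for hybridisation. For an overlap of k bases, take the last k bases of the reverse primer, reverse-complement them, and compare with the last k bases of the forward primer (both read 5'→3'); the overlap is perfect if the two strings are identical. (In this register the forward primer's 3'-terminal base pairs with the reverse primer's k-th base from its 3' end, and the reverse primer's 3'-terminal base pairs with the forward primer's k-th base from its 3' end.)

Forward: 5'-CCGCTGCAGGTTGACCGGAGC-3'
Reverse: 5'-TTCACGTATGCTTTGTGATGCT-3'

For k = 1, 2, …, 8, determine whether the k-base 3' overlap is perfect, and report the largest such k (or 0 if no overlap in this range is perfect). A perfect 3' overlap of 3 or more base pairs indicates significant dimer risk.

Longest perfect overlap: 3 complementary base pairs; significant dimer risk (threshold 3).

Last 8 bases (5'→3') — forward …ACCGGAGC, reverse …GTGATGCT.
Reverse complement of the reverse primer's last 8 bases: AGCATCAC; its first k bases are the reverse complement of the reverse primer's last k bases, so a perfect k-base overlap needs the forward primer's last k bases to equal them.
Comparing (forward last k vs required): k=1: C vs A ✗; k=2: GC vs AG ✗; k=3: AGC vs AGC ✓; k=4: GAGC vs AGCA ✗; k=5: GGAGC vs AGCAT ✗; k=6: CGGAGC vs AGCATC ✗; k=7: CCGGAGC vs AGCATCA ✗; k=8: ACCGGAGC vs AGCATCAC ✗.
Only k = 3 is perfect, so the longest perfect 3' overlap is 3.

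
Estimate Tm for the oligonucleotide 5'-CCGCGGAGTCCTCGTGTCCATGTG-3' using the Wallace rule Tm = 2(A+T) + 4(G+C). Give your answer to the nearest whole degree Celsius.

80°C

Base counts: A=2, T=6, G=8, C=8 (length 24).
Tm = 2·(2+6) + 4·(8+8) = 2·8 + 4·16 = 16 + 64 = 80°C.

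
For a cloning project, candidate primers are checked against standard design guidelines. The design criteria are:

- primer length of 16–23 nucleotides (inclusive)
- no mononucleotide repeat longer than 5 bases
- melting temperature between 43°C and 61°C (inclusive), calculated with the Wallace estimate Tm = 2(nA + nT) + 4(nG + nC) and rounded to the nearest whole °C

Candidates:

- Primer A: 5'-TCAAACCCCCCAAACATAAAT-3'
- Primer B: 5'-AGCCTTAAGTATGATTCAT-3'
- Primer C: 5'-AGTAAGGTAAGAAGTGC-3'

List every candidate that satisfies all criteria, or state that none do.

Primer A (21 nt, A=10 T=3 G=0 C=8): length 21 ✓; longest run = 6, exceeds 5 ✗; Tm = 2·13 + 4·8 = 58°C ✓ — fails.
Primer B (19 nt, A=6 T=7 G=3 C=3): length 19 ✓; longest run = 2 ✓; Tm = 2·13 + 4·6 = 50°C ✓ — passes.
Primer C (17 nt, A=7 T=3 G=6 C=1): length 17 ✓; longest run = 2 ✓; Tm = 2·10 + 4·7 = 48°C ✓ — passes.

Primer B and Primer C.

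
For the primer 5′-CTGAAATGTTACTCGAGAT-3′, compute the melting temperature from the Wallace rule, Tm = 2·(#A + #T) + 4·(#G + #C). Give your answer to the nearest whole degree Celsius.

52°C

Base counts: A=6, T=6, G=4, C=3 (length 19).
Tm = 2·(6+6) + 4·(4+3) = 2·12 + 4·7 = 24 + 28 = 52°C.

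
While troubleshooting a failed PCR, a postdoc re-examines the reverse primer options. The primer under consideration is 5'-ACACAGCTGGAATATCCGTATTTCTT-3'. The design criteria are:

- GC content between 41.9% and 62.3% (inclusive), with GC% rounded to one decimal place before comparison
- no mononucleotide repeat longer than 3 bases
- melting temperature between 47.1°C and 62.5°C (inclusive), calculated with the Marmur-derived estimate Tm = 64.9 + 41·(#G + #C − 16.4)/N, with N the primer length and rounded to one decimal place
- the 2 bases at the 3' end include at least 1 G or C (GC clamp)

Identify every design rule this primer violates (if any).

Fails: GC content, GC clamp.

Base counts: A=7, T=9, G=4, C=6 (length 26).
GC content: GC 10/26 = 38.5%, outside 41.9–62.3% ✗
homopolymer run: longest run = 3 ✓
Tm: Tm = 64.9 + 41·(10 − 16.4)/26 = 54.8°C ✓
GC clamp: 3' end TT has 0 G/C, need ≥1 ✗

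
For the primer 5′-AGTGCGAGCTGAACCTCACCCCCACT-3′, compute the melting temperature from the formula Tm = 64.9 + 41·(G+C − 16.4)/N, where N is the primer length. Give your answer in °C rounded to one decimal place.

64.3°C

Base counts: A=6, T=4, G=5, C=11; G+C = 16, N = 26.
Tm = 64.9 + 41·(16 − 16.4)/26 = 64.9 + -16.40/26 = 64.3°C.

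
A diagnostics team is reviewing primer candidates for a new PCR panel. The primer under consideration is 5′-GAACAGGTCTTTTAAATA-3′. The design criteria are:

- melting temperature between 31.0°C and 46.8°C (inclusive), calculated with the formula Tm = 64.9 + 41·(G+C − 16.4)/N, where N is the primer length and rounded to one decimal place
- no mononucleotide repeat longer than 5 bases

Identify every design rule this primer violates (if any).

Meets all criteria.

Base counts: A=7, T=6, G=3, C=2 (length 18).
Tm: Tm = 64.9 + 41·(5 − 16.4)/18 = 38.9°C ✓
homopolymer run: longest run = 4 ✓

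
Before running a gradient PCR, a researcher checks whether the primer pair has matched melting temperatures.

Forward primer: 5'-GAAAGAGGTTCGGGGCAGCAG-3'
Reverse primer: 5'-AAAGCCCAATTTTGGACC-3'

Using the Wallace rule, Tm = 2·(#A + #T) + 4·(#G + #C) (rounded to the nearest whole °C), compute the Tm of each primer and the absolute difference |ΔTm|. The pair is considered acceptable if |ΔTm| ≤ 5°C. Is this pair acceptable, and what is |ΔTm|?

|ΔTm| = 16°C; the pair is not acceptable.

Forward: A=6 T=2 G=10 C=3 → Tm = 2·8 + 4·13 = 68°C.
Reverse: A=6 T=4 G=3 C=5 → Tm = 2·10 + 4·8 = 52°C.
|ΔTm| = |68 − 52| = 16°C, > 5°C.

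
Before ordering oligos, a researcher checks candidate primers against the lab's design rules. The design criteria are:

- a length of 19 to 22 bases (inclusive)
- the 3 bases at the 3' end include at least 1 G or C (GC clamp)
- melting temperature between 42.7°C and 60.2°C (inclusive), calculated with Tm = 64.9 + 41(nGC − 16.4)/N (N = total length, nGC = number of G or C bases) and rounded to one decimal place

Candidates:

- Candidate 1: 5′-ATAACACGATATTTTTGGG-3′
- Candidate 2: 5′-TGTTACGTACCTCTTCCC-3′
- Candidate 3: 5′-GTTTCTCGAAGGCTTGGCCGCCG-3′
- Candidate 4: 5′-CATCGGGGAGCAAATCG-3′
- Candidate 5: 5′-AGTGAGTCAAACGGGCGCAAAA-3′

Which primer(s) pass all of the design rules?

Candidate 1 (19 nt, A=6 T=7 G=4 C=2): length 19 ✓; 3' end GGG has 3 G/C ✓; Tm = 64.9 + 41·(6 − 16.4)/19 = 42.5°C, outside 42.7–60.2°C ✗ — fails.
Candidate 2 (18 nt, A=2 T=7 G=2 C=7): length 18, outside 19–22 ✗; 3' end CCC has 3 G/C ✓; Tm = 64.9 + 41·(9 − 16.4)/18 = 48.0°C ✓ — fails.
Candidate 3 (23 nt, A=2 T=6 G=8 C=7): length 23, outside 19–22 ✗; 3' end CCG has 3 G/C ✓; Tm = 64.9 + 41·(15 − 16.4)/23 = 62.4°C, outside 42.7–60.2°C ✗ — fails.
Candidate 4 (17 nt, A=5 T=2 G=6 C=4): length 17, outside 19–22 ✗; 3' end TCG has 2 G/C ✓; Tm = 64.9 + 41·(10 − 16.4)/17 = 49.5°C ✓ — fails.
Candidate 5 (22 nt, A=9 T=2 G=7 C=4): length 22 ✓; 3' end AAA has 0 G/C, need ≥1 ✗; Tm = 64.9 + 41·(11 − 16.4)/22 = 54.8°C ✓ — fails.

None of the candidates satisfy all criteria.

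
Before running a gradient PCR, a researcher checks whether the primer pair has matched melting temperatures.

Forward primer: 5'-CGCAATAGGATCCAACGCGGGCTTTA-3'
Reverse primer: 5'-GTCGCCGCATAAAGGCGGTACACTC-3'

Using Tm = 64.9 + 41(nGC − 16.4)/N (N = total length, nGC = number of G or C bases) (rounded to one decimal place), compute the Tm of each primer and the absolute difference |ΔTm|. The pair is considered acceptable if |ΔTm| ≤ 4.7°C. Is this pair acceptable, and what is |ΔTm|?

Forward: G+C = 14, N = 26 → Tm = 64.9 + 41·(14 − 16.4)/26 = 61.1°C.
Reverse: G+C = 15, N = 25 → Tm = 64.9 + 41·(15 − 16.4)/25 = 62.6°C.
|ΔTm| = |61.1 − 62.6| = 1.5°C, ≤ 4.7°C.

|ΔTm| = 1.5°C; the pair is acceptable.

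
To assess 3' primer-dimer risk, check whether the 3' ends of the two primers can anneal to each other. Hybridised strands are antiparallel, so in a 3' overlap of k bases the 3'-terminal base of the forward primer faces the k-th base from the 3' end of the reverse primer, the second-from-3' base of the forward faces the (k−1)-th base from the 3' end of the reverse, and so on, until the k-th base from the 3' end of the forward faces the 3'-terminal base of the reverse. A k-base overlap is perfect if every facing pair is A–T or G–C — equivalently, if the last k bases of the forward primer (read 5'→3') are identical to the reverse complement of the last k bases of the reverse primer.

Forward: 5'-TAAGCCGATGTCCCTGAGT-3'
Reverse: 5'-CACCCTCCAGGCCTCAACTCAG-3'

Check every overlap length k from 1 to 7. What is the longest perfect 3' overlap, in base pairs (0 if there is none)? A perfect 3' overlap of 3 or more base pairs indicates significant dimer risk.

Last 7 bases (5'→3') — forward …CCTGAGT, reverse …AACTCAG.
Reverse complement of the reverse primer's last 7 bases: CTGAGTT; its first k bases are the reverse complement of the reverse primer's last k bases, so a perfect k-base overlap needs the forward primer's last k bases to equal them.
Comparing (forward last k vs required): k=1: T vs C ✗; k=2: GT vs CT ✗; k=3: AGT vs CTG ✗; k=4: GAGT vs CTGA ✗; k=5: TGAGT vs CTGAG ✗; k=6: CTGAGT vs CTGAGT ✓; k=7: CCTGAGT vs CTGAGTT ✗.
Only k = 6 is perfect, so the longest perfect 3' overlap is 6.

Longest perfect overlap: 6 complementary base pairs; significant dimer risk (threshold 3).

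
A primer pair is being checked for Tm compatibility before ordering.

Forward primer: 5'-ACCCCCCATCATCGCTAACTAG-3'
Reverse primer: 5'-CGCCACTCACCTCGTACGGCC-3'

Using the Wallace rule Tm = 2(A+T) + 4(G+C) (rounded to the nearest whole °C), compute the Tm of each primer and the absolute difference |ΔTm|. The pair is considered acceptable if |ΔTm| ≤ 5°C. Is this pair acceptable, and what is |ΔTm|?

|ΔTm| = 4°C; the pair is acceptable.

Forward: A=6 T=4 G=2 C=10 → Tm = 2·10 + 4·12 = 68°C.
Reverse: A=3 T=3 G=4 C=11 → Tm = 2·6 + 4·15 = 72°C.
|ΔTm| = |68 − 72| = 4°C, ≤ 5°C.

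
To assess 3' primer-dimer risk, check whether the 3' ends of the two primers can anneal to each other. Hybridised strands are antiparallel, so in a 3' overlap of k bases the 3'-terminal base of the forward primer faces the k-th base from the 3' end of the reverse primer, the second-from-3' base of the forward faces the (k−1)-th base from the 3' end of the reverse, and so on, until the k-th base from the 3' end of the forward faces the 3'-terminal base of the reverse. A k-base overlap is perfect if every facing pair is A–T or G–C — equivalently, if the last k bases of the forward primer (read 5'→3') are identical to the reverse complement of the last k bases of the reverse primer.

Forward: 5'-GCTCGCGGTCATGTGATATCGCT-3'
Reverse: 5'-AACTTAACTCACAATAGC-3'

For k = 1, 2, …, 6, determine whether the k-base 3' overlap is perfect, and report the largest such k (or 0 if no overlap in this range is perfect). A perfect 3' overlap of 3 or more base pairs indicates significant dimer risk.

Longest perfect overlap: 3 complementary base pairs; significant dimer risk (threshold 3).

Last 6 bases (5'→3') — forward …ATCGCT, reverse …AATAGC.
Reverse complement of the reverse primer's last 6 bases: GCTATT; its first k bases are the reverse complement of the reverse primer's last k bases, so a perfect k-base overlap needs the forward primer's last k bases to equal them.
Comparing (forward last k vs required): k=1: T vs G ✗; k=2: CT vs GC ✗; k=3: GCT vs GCT ✓; k=4: CGCT vs GCTA ✗; k=5: TCGCT vs GCTAT ✗; k=6: ATCGCT vs GCTATT ✗.
Only k = 3 is perfect, so the longest perfect 3' overlap is 3.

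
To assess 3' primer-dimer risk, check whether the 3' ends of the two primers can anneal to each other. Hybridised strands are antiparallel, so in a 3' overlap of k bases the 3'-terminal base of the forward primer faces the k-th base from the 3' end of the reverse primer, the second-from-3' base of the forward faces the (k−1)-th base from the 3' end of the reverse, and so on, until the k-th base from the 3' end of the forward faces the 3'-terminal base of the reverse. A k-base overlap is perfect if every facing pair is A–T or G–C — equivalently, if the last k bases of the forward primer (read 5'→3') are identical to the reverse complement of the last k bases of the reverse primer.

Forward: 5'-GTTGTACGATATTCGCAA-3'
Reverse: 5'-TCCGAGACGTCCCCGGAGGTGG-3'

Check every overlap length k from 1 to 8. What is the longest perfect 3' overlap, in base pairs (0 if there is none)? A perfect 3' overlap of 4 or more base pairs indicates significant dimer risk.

Last 8 bases (5'→3') — forward …ATTCGCAA, reverse …GGAGGTGG.
Reverse complement of the reverse primer's last 8 bases: CCACCTCC; its first k bases are the reverse complement of the reverse primer's last k bases, so a perfect k-base overlap needs the forward primer's last k bases to equal them.
Comparing (forward last k vs required): k=1: A vs C ✗; k=2: AA vs CC ✗; k=3: CAA vs CCA ✗; k=4: GCAA vs CCAC ✗; k=5: CGCAA vs CCACC ✗; k=6: TCGCAA vs CCACCT ✗; k=7: TTCGCAA vs CCACCTC ✗; k=8: ATTCGCAA vs CCACCTCC ✗.
No overlap length from 1 to 8 is perfect, so the longest perfect 3' overlap is 0.

Longest perfect overlap: 0 complementary base pairs; below the dimer-risk threshold (threshold 4).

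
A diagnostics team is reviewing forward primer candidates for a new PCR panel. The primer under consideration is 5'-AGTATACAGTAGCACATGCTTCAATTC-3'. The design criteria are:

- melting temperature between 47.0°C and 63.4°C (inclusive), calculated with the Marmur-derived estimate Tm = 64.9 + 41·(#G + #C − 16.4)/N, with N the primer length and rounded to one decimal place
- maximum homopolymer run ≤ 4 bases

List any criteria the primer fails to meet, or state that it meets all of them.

Meets all criteria.

Base counts: A=9, T=8, G=4, C=6 (length 27).
Tm: Tm = 64.9 + 41·(10 − 16.4)/27 = 55.2°C ✓
homopolymer run: longest run = 2 ✓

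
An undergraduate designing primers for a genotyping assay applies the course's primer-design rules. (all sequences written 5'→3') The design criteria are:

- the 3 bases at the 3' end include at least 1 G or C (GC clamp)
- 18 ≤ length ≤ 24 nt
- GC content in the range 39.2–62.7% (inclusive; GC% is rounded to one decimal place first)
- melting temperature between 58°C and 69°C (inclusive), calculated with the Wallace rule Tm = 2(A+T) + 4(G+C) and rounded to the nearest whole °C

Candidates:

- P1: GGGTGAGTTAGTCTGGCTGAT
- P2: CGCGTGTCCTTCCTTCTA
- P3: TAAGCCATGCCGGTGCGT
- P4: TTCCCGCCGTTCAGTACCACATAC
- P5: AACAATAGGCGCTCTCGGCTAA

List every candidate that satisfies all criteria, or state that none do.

P1 (21 nt, A=3 T=7 G=9 C=2): 3' end GAT has 1 G/C ✓; length 21 ✓; GC 11/21 = 52.4% ✓; Tm = 2·10 + 4·11 = 64°C ✓ — passes.
P2 (18 nt, A=1 T=7 G=3 C=7): 3' end CTA has 1 G/C ✓; length 18 ✓; GC 10/18 = 55.6% ✓; Tm = 2·8 + 4·10 = 56°C, outside 58–69°C ✗ — fails.
P3 (18 nt, A=3 T=4 G=6 C=5): 3' end CGT has 2 G/C ✓; length 18 ✓; GC 11/18 = 61.1% ✓; Tm = 2·7 + 4·11 = 58°C ✓ — passes.
P4 (24 nt, A=5 T=6 G=3 C=10): 3' end TAC has 1 G/C ✓; length 24 ✓; GC 13/24 = 54.2% ✓; Tm = 2·11 + 4·13 = 74°C, outside 58–69°C ✗ — fails.
P5 (22 nt, A=7 T=4 G=5 C=6): 3' end TAA has 0 G/C, need ≥1 ✗; length 22 ✓; GC 11/22 = 50.0% ✓; Tm = 2·11 + 4·11 = 66°C ✓ — fails.

P1 and P3.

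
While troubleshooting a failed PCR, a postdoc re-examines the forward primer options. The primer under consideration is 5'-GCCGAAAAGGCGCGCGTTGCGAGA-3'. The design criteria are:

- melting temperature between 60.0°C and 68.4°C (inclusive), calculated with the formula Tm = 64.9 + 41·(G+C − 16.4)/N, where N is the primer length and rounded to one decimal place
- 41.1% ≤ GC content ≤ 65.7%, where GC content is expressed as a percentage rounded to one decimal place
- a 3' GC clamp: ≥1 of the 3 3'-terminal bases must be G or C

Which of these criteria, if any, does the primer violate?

Fails: GC content.

Base counts: A=6, T=2, G=10, C=6 (length 24).
Tm: Tm = 64.9 + 41·(16 − 16.4)/24 = 64.2°C ✓
GC content: GC 16/24 = 66.7%, outside 41.1–65.7% ✗
GC clamp: 3' end AGA has 1 G/C ✓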